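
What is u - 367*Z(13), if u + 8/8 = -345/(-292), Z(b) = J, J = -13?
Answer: 1393185/292 ≈ 4771.2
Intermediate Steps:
Z(b) = -13
u = 53/292 (u = -1 - 345/(-292) = -1 - 345*(-1/292) = -1 + 345/292 = 53/292 ≈ 0.18151)
u - 367*Z(13) = 53/292 - 367*(-13) = 53/292 + 4771 = 1393185/292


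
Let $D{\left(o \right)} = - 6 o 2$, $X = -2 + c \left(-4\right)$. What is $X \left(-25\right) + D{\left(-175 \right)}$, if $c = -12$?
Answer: $950$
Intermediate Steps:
$X = 46$ ($X = -2 - -48 = -2 + 48 = 46$)
$D{\left(o \right)} = - 12 o$
$X \left(-25\right) + D{\left(-175 \right)} = 46 \left(-25\right) - -2100 = -1150 + 2100 = 950$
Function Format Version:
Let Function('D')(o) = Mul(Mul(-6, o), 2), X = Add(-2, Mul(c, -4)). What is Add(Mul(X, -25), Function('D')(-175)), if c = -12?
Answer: 950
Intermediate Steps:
X = 46 (X = Add(-2, Mul(-12, -4)) = Add(-2, 48) = 46)
Function('D')(o) = Mul(-12, o)
Add(Mul(X, -25), Function('D')(-175)) = Add(Mul(46, -25), Mul(-12, -175)) = Add(-1150, 2100) = 950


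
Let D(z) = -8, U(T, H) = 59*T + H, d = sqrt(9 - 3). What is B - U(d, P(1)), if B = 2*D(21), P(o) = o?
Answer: -17 - 59*sqrt(6) ≈ -161.52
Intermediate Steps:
d = sqrt(6) ≈ 2.4495
U(T, H) = H + 59*T
B = -16 (B = 2*(-8) = -16)
B - U(d, P(1)) = -16 - (1 + 59*sqrt(6)) = -16 + (-1 - 59*sqrt(6)) = -17 - 59*sqrt(6)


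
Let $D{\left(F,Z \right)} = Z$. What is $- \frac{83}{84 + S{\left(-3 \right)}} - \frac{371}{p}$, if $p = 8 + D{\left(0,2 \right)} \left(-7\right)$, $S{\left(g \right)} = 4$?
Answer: $\frac{16075}{264} \approx 60.89$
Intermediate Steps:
$p = -6$ ($p = 8 + 2 \left(-7\right) = 8 - 14 = -6$)
$- \frac{83}{84 + S{\left(-3 \right)}} - \frac{371}{p} = - \frac{83}{84 + 4} - \frac{371}{-6} = - \frac{83}{88} - - \frac{371}{6} = \left(-83\right) \frac{1}{88} + \frac{371}{6} = - \frac{83}{88} + \frac{371}{6} = \frac{16075}{264}$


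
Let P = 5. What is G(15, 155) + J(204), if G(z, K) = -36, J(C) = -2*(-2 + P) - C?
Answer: -246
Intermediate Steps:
J(C) = -6 - C (J(C) = -2*(-2 + 5) - C = -2*3 - C = -6 - C)
G(15, 155) + J(204) = -36 + (-6 - 1*204) = -36 + (-6 - 204) = -36 - 210 = -246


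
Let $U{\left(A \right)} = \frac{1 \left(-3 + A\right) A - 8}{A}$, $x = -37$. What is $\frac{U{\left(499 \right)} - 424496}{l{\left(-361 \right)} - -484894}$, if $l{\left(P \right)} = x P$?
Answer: $- \frac{211576008}{248627249} \approx -0.85098$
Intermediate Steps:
$l{\left(P \right)} = - 37 P$
$U{\left(A \right)} = \frac{-8 + A \left(-3 + A\right)}{A}$ ($U{\left(A \right)} = \frac{1 A \left(-3 + A\right) - 8}{A} = \frac{A \left(-3 + A\right) - 8}{A} = \frac{-8 + A \left(-3 + A\right)}{A}$)
$\frac{U{\left(499 \right)} - 424496}{l{\left(-361 \right)} - -484894} = \frac{\left(-3 + 499 - \frac{8}{499}\right) - 424496}{\left(-37\right) \left(-361\right) - -484894} = \frac{\left(-3 + 499 - \frac{8}{499}\right) - 424496}{13357 + 484894} = \frac{\left(-3 + 499 - \frac{8}{499}\right) - 424496}{498251} = \left(\frac{247496}{499} - 424496\right) \frac{1}{498251} = \left(- \frac{211576008}{499}\right) \frac{1}{498251} = - \frac{211576008}{248627249}$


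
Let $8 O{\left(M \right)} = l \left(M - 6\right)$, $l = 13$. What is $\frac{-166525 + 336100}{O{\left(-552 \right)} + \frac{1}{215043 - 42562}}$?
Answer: $- \frac{116993862300}{625588583} \approx -187.01$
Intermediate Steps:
$O{\left(M \right)} = - \frac{39}{4} + \frac{13 M}{8}$ ($O{\left(M \right)} = \frac{13 \left(M - 6\right)}{8} = \frac{13 \left(-6 + M\right)}{8} = \frac{-78 + 13 M}{8} = - \frac{39}{4} + \frac{13 M}{8}$)
$\frac{-166525 + 336100}{O{\left(-552 \right)} + \frac{1}{215043 - 42562}} = \frac{-166525 + 336100}{\left(- \frac{39}{4} + \frac{13}{8} \left(-552\right)\right) + \frac{1}{215043 - 42562}} = \frac{169575}{\left(- \frac{39}{4} - 897\right) + \frac{1}{172481}} = \frac{169575}{- \frac{3627}{4} + \frac{1}{172481}} = \frac{169575}{- \frac{625588583}{689924}} = 169575 \left(- \frac{689924}{625588583}\right) = - \frac{116993862300}{625588583}$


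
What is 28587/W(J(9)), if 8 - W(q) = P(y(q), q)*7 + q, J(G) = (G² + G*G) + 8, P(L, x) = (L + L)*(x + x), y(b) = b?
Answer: -28587/809362 ≈ -0.035320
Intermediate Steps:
P(L, x) = 4*L*x (P(L, x) = (2*L)*(2*x) = 4*L*x)
J(G) = 8 + 2*G² (J(G) = (G² + G²) + 8 = 2*G² + 8 = 8 + 2*G²)
W(q) = 8 - q - 28*q² (W(q) = 8 - ((4*q*q)*7 + q) = 8 - ((4*q²)*7 + q) = 8 - (28*q² + q) = 8 - (q + 28*q²) = 8 + (-q - 28*q²) = 8 - q - 28*q²)
28587/W(J(9)) = 28587/(8 - (8 + 2*9²) - 28*(8 + 2*9²)²) = 28587/(8 - (8 + 2*81) - 28*(8 + 2*81)²) = 28587/(8 - (8 + 162) - 28*(8 + 162)²) = 28587/(8 - 1*170 - 28*170²) = 28587/(8 - 170 - 28*28900) = 28587/(8 - 170 - 809200) = 28587/(-809362) = 28587*(-1/809362) = -28587/809362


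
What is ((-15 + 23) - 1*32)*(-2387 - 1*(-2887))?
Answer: -12000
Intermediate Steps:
((-15 + 23) - 1*32)*(-2387 - 1*(-2887)) = (8 - 32)*(-2387 + 2887) = -24*500 = -12000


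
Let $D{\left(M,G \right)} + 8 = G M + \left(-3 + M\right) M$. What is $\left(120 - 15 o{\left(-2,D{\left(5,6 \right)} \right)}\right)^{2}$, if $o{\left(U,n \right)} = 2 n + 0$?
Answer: $705600$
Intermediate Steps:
$D{\left(M,G \right)} = -8 + G M + M \left(-3 + M\right)$ ($D{\left(M,G \right)} = -8 + \left(G M + \left(-3 + M\right) M\right) = -8 + \left(G M + M \left(-3 + M\right)\right) = -8 + G M + M \left(-3 + M\right)$)
$o{\left(U,n \right)} = 2 n$
$\left(120 - 15 o{\left(-2,D{\left(5,6 \right)} \right)}\right)^{2} = \left(120 - 15 \cdot 2 \left(-8 + 5^{2} - 15 + 6 \cdot 5\right)\right)^{2} = \left(120 - 15 \cdot 2 \left(-8 + 25 - 15 + 30\right)\right)^{2} = \left(120 - 15 \cdot 2 \cdot 32\right)^{2} = \left(120 - 960\right)^{2} = \left(-840\right)^{2} = 705600$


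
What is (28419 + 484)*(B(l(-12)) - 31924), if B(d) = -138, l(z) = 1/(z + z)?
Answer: -926687986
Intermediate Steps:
l(z) = 1/(2*z)
(28419 + 484)*(B(l(-12)) - 31924) = (28419 + 484)*(-138 - 31924) = 28903*(-32062) = -926687986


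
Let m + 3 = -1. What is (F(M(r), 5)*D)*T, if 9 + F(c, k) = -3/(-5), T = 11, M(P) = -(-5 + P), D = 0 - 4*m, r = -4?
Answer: -7392/5 ≈ -1478.4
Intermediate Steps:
m = -4 (m = -3 - 1 = -4)
D = 16 (D = 0 - 4*(-4) = 0 + 16 = 16)
M(P) = 5 - P
F(c, k) = -42/5 (F(c, k) = -9 - 3/(-5) = -9 - 3*(-⅕) = -9 + ⅗ = -42/5)
(F(M(r), 5)*D)*T = -42/5*16*11 = -672/5*11 = -7392/5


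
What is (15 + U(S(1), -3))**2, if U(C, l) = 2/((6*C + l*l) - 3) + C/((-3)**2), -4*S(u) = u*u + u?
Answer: 78961/324 ≈ 243.71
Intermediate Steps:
S(u) = -u/4 - u**2/4 (S(u) = -(u*u + u)/4 = -(u**2 + u)/4 = -(u + u**2)/4 = -u/4 - u**2/4)
U(C, l) = 2/(-3 + l**2 + 6*C) + C/9 (U(C, l) = 2/((6*C + l**2) - 3) + C/9 = 2/((l**2 + 6*C) - 3) + C*(1/9) = 2/(-3 + l**2 + 6*C) + C/9)
(15 + U(S(1), -3))**2 = (15 + (18 - (-3)*(1 + 1)/4 + 6*(-1/4*1*(1 + 1))**2 - 1/4*1*(1 + 1)*(-3)**2)/(9*(-3 + (-3)**2 + 6*(-1/4*1*(1 + 1)))))**2 = (15 + (18 - (-3)*2/4 + 6*(-1/4*1*2)**2 - 1/4*1*2*9)/(9*(-3 + 9 + 6*(-1/4*1*2))))**2 = (15 + (18 - 3*(-1/2) + 6*(-1/2)**2 - 1/2*9)/(9*(-3 + 9 + 6*(-1/2))))**2 = (15 + (18 + 3/2 + 6*(1/4) - 9/2)/(9*(-3 + 9 - 3)))**2 = (15 + (1/9)*(18 + 3/2 + 3/2 - 9/2)/3)**2 = (15 + (1/9)*(1/3)*(33/2))**2 = (15 + 11/18)**2 = (281/18)**2 = 78961/324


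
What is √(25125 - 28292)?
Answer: I*√3167 ≈ 56.276*I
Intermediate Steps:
√(25125 - 28292) = √(-3167) = I*√3167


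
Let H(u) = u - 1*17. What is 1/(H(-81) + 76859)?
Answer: 1/76761 ≈ 1.3027e-5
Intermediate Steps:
H(u) = -17 + u (H(u) = u - 17 = -17 + u)
1/(H(-81) + 76859) = 1/((-17 - 81) + 76859) = 1/(-98 + 76859) = 1/76761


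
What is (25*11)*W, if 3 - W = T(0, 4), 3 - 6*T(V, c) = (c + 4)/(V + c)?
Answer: 4675/6 ≈ 779.17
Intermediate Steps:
T(V, c) = ½ - (4 + c)/(6*(V + c)) (T(V, c) = ½ - (c + 4)/(6*(V + c)) = ½ - (4 + c)/(6*(V + c)))
W = 17/6 (W = 3 - (-⅔ + (½)*0 + (⅓)*4)/(0 + 4) = 3 - (-⅔ + 0 + 4/3)/4 = 3 - 2/(4*3) = 3 - 1*⅙ = 3 - ⅙ = 17/6 ≈ 2.8333)
(25*11)*W = (25*11)*(17/6) = 275*(17/6) = 4675/6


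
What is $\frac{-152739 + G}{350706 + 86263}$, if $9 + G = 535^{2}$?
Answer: $\frac{133477}{436969} \approx 0.30546$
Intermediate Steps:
$G = 286216$ ($G = -9 + 535^{2} = -9 + 286225 = 286216$)
$\frac{-152739 + G}{350706 + 86263} = \frac{-152739 + 286216}{350706 + 86263} = \frac{133477}{436969}$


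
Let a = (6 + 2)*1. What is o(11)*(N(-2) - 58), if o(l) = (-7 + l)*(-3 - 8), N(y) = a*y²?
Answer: 1144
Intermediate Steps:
a = 8 (a = 8*1 = 8)
N(y) = 8*y²
o(l) = 77 - 11*l (o(l) = (-7 + l)*(-11) = 77 - 11*l)
o(11)*(N(-2) - 58) = (77 - 11*11)*(8*(-2)² - 58) = (77 - 121)*(8*4 - 58) = -44*(32 - 58) = -44*(-26) = 1144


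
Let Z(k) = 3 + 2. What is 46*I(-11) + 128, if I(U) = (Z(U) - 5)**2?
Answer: 128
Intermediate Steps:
Z(k) = 5
I(U) = 0 (I(U) = (5 - 5)**2 = 0**2 = 0)
46*I(-11) + 128 = 46*0 + 128 = 0 + 128 = 128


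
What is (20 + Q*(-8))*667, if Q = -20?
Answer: 120060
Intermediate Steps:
(20 + Q*(-8))*667 = (20 - 20*(-8))*667 = (20 + 160)*667 = 180*667 = 120060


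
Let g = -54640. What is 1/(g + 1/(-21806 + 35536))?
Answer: -13730/750207199 ≈ -1.8302e-5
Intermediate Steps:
1/(g + 1/(-21806 + 35536)) = 1/(-54640 + 1/(-21806 + 35536)) = 1/(-54640 + 1/13730) = 1/(-750207199/13730) = -13730/750207199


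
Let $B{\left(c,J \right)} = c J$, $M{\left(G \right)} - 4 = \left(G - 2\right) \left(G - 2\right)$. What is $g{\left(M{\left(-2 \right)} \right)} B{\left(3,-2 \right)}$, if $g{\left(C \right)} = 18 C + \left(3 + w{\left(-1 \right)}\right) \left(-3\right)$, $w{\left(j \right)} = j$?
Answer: $-2124$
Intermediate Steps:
$M{\left(G \right)} = 4 + \left(-2 + G\right)^{2}$ ($M{\left(G \right)} = 4 + \left(G - 2\right) \left(G - 2\right) = 4 + \left(-2 + G\right) \left(-2 + G\right) = 4 + \left(-2 + G\right)^{2}$)
$g{\left(C \right)} = -6 + 18 C$ ($g{\left(C \right)} = 18 C + \left(3 - 1\right) \left(-3\right) = 18 C + 2 \left(-3\right) = 18 C - 6 = -6 + 18 C$)
$B{\left(c,J \right)} = J c$
$g{\left(M{\left(-2 \right)} \right)} B{\left(3,-2 \right)} = \left(-6 + 18 \left(4 + \left(-2 - 2\right)^{2}\right)\right) \left(\left(-2\right) 3\right) = \left(-6 + 18 \left(4 + \left(-4\right)^{2}\right)\right) \left(-6\right) = \left(-6 + 18 \left(4 + 16\right)\right) \left(-6\right) = \left(-6 + 18 \cdot 20\right) \left(-6\right) = \left(-6 + 360\right) \left(-6\right) = 354 \left(-6\right) = -2124$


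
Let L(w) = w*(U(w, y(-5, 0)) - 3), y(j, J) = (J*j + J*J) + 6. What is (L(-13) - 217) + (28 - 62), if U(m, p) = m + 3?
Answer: -82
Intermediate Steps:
y(j, J) = 6 + J² + J*j (y(j, J) = (J*j + J²) + 6 = (J² + J*j) + 6 = 6 + J² + J*j)
U(m, p) = 3 + m
L(w) = w² (L(w) = w*((3 + w) - 3) = w*w = w²)
(L(-13) - 217) + (28 - 62) = ((-13)² - 217) + (28 - 62) = (169 - 217) - 34 = -48 - 34 = -82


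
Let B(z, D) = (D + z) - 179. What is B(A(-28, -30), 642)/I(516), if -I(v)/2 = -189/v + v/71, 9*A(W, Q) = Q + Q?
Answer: -8359114/252837 ≈ -33.061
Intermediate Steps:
A(W, Q) = 2*Q/9 (A(W, Q) = (Q + Q)/9 = (2*Q)/9 = 2*Q/9)
B(z, D) = -179 + D + z
I(v) = 378/v - 2*v/71 (I(v) = -2*(-189/v + v/71) = 378/v - 2*v/71)
B(A(-28, -30), 642)/I(516) = (-179 + 642 + (2/9)*(-30))/(378/516 - 2/71*516) = (-179 + 642 - 20/3)/(378*(1/516) - 1032/71) = 1369/(3*(63/86 - 1032/71)) = 1369/(3*(-84279/6106)) = (1369/3)*(-6106/84279) = -8359114/252837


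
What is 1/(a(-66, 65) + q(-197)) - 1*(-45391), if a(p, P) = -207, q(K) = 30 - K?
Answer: 907821/20 ≈ 45391.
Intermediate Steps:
1/(a(-66, 65) + q(-197)) - 1*(-45391) = 1/(-207 + (30 - 1*(-197))) - 1*(-45391) = 1/(-207 + (30 + 197)) + 45391 = 1/(-207 + 227) + 45391 = 1/20 + 45391 = 907821/20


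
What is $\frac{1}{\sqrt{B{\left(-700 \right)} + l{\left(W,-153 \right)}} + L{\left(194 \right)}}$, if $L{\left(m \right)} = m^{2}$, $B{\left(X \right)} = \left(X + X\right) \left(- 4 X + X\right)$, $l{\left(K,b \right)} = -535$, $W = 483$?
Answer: $\frac{37636}{1419409031} - \frac{i \sqrt{2940535}}{1419409031} \approx 2.6515 \cdot 10^{-5} - 1.2081 \cdot 10^{-6} i$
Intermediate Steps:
$B{\left(X \right)} = - 6 X^{2}$ ($B{\left(X \right)} = 2 X \left(- 3 X\right) = - 6 X^{2}$)
$\frac{1}{\sqrt{B{\left(-700 \right)} + l{\left(W,-153 \right)}} + L{\left(194 \right)}} = \frac{1}{\sqrt{- 6 \left(-700\right)^{2} - 535} + 194^{2}} = \frac{1}{\sqrt{\left(-6\right) 490000 - 535} + 37636} = \frac{1}{\sqrt{-2940000 - 535} + 37636} = \frac{1}{\sqrt{-2940535} + 37636} = \frac{1}{i \sqrt{2940535} + 37636} = \frac{1}{37636 + i \sqrt{2940535}}$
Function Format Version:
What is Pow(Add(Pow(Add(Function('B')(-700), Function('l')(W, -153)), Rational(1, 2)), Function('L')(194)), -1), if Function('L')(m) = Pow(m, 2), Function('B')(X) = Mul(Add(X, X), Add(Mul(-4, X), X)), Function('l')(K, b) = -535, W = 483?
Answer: Add(Rational(37636, 1419409031), Mul(Rational(-1, 1419409031), I, Pow(2940535, Rational(1, 2)))) ≈ Add(2.6515e-5, Mul(-1.2081e-6, I))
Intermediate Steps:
Function('B')(X) = Mul(-6, Pow(X, 2)) (Function('B')(X) = Mul(Mul(2, X), Mul(-3, X)) = Mul(-6, Pow(X, 2)))
Pow(Add(Pow(Add(Function('B')(-700), Function('l')(W, -153)), Rational(1, 2)), Function('L')(194)), -1) = Pow(Add(Pow(Add(Mul(-6, Pow(-700, 2)), -535), Rational(1, 2)), Pow(194, 2)), -1) = Pow(Add(Pow(Add(Mul(-6, 490000), -535), Rational(1, 2)), 37636), -1) = Pow(Add(Pow(Add(-2940000, -535), Rational(1, 2)), 37636), -1) = Pow(Add(Pow(-2940535, Rational(1, 2)), 37636), -1) = Pow(Add(Mul(I, Pow(2940535, Rational(1, 2))), 37636), -1) = Pow(Add(37636, Mul(I, Pow(2940535, Rational(1, 2)))), -1)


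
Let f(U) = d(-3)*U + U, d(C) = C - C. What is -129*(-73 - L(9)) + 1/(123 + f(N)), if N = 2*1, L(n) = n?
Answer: 1322251/125 ≈ 10578.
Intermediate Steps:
d(C) = 0
N = 2
f(U) = U (f(U) = 0*U + U = 0 + U = U)
-129*(-73 - L(9)) + 1/(123 + f(N)) = -129*(-73 - 1*9) + 1/(123 + 2) = -129*(-73 - 9) + 1/125 = -129*(-82) + 1/125 = 10578 + 1/125 = 1322251/125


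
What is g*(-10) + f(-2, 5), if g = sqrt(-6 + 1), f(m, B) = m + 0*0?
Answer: -2 - 10*I*sqrt(5) ≈ -2.0 - 22.361*I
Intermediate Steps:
f(m, B) = m (f(m, B) = m + 0 = m)
g = I*sqrt(5) (g = sqrt(-5) = I*sqrt(5) ≈ 2.2361*I)
g*(-10) + f(-2, 5) = (I*sqrt(5))*(-10) - 2 = -10*I*sqrt(5) - 2 = -2 - 10*I*sqrt(5)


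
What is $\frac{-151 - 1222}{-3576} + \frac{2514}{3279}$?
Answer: $\frac{4497377}{3908568} \approx 1.1506$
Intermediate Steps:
$\frac{-151 - 1222}{-3576} + \frac{2514}{3279} = \left(-151 - 1222\right) \left(- \frac{1}{3576}\right) + 2514 \cdot \frac{1}{3279} = \left(-1373\right) \left(- \frac{1}{3576}\right) + \frac{838}{1093} = \frac{1373}{3576} + \frac{838}{1093} = \frac{4497377}{3908568}$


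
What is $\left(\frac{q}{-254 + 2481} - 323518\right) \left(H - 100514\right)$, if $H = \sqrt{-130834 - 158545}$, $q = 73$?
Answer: $\frac{72417775199682}{2227} - \frac{33862302111 i \sqrt{131}}{2227} \approx 3.2518 \cdot 10^{10} - 1.7403 \cdot 10^{8} i$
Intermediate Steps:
$H = 47 i \sqrt{131}$ ($H = \sqrt{-289379} = 47 i \sqrt{131} \approx 537.94 i$)
$\left(\frac{q}{-254 + 2481} - 323518\right) \left(H - 100514\right) = \left(\frac{73}{-254 + 2481} - 323518\right) \left(47 i \sqrt{131} - 100514\right) = \left(\frac{73}{2227} - 323518\right) \left(-100514 + 47 i \sqrt{131}\right) = - \frac{720474513 \left(-100514 + 47 i \sqrt{131}\right)}{2227} = \frac{72417775199682}{2227} - \frac{33862302111 i \sqrt{131}}{2227}$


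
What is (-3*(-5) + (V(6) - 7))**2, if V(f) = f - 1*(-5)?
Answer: 361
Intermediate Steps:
V(f) = 5 + f (V(f) = f + 5 = 5 + f)
(-3*(-5) + (V(6) - 7))**2 = (-3*(-5) + ((5 + 6) - 7))**2 = (15 + (11 - 7))**2 = (15 + 4)**2 = 19**2 = 361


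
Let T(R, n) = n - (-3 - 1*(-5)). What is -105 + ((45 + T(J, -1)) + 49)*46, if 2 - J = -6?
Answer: 4081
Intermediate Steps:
J = 8 (J = 2 - 1*(-6) = 2 + 6 = 8)
T(R, n) = -2 + n (T(R, n) = n - (-3 + 5) = n - 1*2 = n - 2 = -2 + n)
-105 + ((45 + T(J, -1)) + 49)*46 = -105 + ((45 + (-2 - 1)) + 49)*46 = -105 + ((45 - 3) + 49)*46 = -105 + (42 + 49)*46 = -105 + 91*46 = -105 + 4186 = 4081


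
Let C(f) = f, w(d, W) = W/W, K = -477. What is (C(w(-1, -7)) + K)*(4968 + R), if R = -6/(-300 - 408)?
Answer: -139521550/59 ≈ -2.3648e+6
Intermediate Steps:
w(d, W) = 1
R = 1/118 (R = -6/(-708) = -6*(-1/708) = 1/118 ≈ 0.0084746)
(C(w(-1, -7)) + K)*(4968 + R) = (1 - 477)*(4968 + 1/118) = -476*586225/118 = -139521550/59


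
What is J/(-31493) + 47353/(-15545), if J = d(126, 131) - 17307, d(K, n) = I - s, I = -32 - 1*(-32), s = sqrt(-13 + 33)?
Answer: -1222250714/489558685 + 2*sqrt(5)/31493 ≈ -2.4965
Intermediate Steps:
s = 2*sqrt(5) (s = sqrt(20) = 2*sqrt(5) ≈ 4.4721)
I = 0 (I = -32 + 32 = 0)
d(K, n) = -2*sqrt(5) (d(K, n) = 0 - 2*sqrt(5) = -2*sqrt(5))
J = -17307 - 2*sqrt(5) (J = -2*sqrt(5) - 17307 = -17307 - 2*sqrt(5) ≈ -17311.)
J/(-31493) + 47353/(-15545) = (-17307 - 2*sqrt(5))/(-31493) + 47353/(-15545) = (-17307 - 2*sqrt(5))*(-1/31493) + 47353*(-1/15545) = (17307/31493 + 2*sqrt(5)/31493) - 47353/15545 = -1222250714/489558685 + 2*sqrt(5)/31493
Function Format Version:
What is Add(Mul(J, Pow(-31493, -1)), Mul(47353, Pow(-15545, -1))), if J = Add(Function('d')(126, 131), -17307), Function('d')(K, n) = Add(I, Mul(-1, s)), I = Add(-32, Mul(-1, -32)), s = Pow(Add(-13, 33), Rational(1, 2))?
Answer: Add(Rational(-1222250714, 489558685), Mul(Rational(2, 31493), Pow(5, Rational(1, 2)))) ≈ -2.4965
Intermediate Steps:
s = Mul(2, Pow(5, Rational(1, 2))) (s = Pow(20, Rational(1, 2)) = Mul(2, Pow(5, Rational(1, 2))) ≈ 4.4721)
I = 0 (I = Add(-32, 32) = 0)
Function('d')(K, n) = Mul(-2, Pow(5, Rational(1, 2))) (Function('d')(K, n) = Add(0, Mul(-1, Mul(2, Pow(5, Rational(1, 2))))) = Add(0, Mul(-2, Pow(5, Rational(1, 2)))) = Mul(-2, Pow(5, Rational(1, 2))))
J = Add(-17307, Mul(-2, Pow(5, Rational(1, 2)))) (J = Add(Mul(-2, Pow(5, Rational(1, 2))), -17307) = Add(-17307, Mul(-2, Pow(5, Rational(1, 2)))) ≈ -17311.)
Add(Mul(J, Pow(-31493, -1)), Mul(47353, Pow(-15545, -1))) = Add(Mul(Add(-17307, Mul(-2, Pow(5, Rational(1, 2)))), Pow(-31493, -1)), Mul(47353, Pow(-15545, -1))) = Add(Mul(Add(-17307, Mul(-2, Pow(5, Rational(1, 2)))), Rational(-1, 31493)), Mul(47353, Rational(-1, 15545))) = Add(Add(Rational(17307, 31493), Mul(Rational(2, 31493), Pow(5, Rational(1, 2)))), Rational(-47353, 15545)) = Add(Rational(-1222250714, 489558685), Mul(Rational(2, 31493), Pow(5, Rational(1, 2))))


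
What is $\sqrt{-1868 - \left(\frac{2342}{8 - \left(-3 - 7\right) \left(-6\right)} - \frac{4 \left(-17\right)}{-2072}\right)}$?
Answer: $\frac{i \sqrt{20665975967}}{3367} \approx 42.696 i$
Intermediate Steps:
$\sqrt{-1868 - \left(\frac{2342}{8 - \left(-3 - 7\right) \left(-6\right)} - \frac{4 \left(-17\right)}{-2072}\right)} = \sqrt{-1868 - \left(- \frac{17}{518} + \frac{2342}{8 - \left(-3 - 7\right) \left(-6\right)}\right)} = \sqrt{-1868 - \left(- \frac{17}{518} + \frac{2342}{8 - \left(-10\right) \left(-6\right)}\right)} = \sqrt{-1868 - \left(- \frac{17}{518} + \frac{2342}{8 - 60}\right)} = \sqrt{-1868 - \left(- \frac{17}{518} + \frac{2342}{-52}\right)} = \sqrt{-1868 + \left(\left(-2342\right) \left(- \frac{1}{52}\right) + \frac{17}{518}\right)} = \sqrt{-1868 + \left(\frac{1171}{26} + \frac{17}{518}\right)} = \sqrt{-1868 + \frac{151755}{3367}} = \sqrt{- \frac{6137801}{3367}} = \frac{i \sqrt{20665975967}}{3367}$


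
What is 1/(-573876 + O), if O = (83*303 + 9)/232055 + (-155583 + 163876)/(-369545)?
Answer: -17150952995/9842518826442421 ≈ -1.7425e-6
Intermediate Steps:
O = 1474516199/17150952995 (O = (25149 + 9)*(1/232055) + 8293*(-1/369545) = 25158*(1/232055) - 8293/369545 = 25158/232055 - 8293/369545 = 1474516199/17150952995 ≈ 0.085973)
1/(-573876 + O) = 1/(-573876 + 1474516199/17150952995) = 1/(-9842518826442421/17150952995) = -17150952995/9842518826442421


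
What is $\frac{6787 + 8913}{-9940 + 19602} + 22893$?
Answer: $\frac{110603933}{4831} \approx 22895.0$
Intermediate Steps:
$\frac{6787 + 8913}{-9940 + 19602} + 22893 = \frac{15700}{9662} + 22893 = 15700 \cdot \frac{1}{9662} + 22893 = \frac{7850}{4831} + 22893 = \frac{110603933}{4831}$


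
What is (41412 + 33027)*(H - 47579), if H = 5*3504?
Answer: -2237561901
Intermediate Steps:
H = 17520
(41412 + 33027)*(H - 47579) = (41412 + 33027)*(17520 - 47579) = 74439*(-30059) = -2237561901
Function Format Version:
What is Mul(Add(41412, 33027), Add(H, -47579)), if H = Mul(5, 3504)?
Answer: -2237561901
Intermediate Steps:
H = 17520
Mul(Add(41412, 33027), Add(H, -47579)) = Mul(Add(41412, 33027), Add(17520, -47579)) = Mul(74439, -30059) = -2237561901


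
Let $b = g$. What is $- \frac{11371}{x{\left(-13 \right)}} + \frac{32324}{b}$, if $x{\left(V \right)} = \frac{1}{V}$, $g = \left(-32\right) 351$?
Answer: $\frac{415078903}{2808} \approx 1.4782 \cdot 10^{5}$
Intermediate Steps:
$g = -11232$
$b = -11232$
$- \frac{11371}{x{\left(-13 \right)}} + \frac{32324}{b} = - \frac{11371}{\frac{1}{-13}} + \frac{32324}{-11232} = - \frac{11371}{- \frac{1}{13}} + 32324 \left(- \frac{1}{11232}\right) = \left(-11371\right) \left(-13\right) - \frac{8081}{2808} = 147823 - \frac{8081}{2808} = \frac{415078903}{2808}$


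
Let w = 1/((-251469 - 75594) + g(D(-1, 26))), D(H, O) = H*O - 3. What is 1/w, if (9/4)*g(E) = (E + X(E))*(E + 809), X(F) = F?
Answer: -1041509/3 ≈ -3.4717e+5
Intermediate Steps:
D(H, O) = -3 + H*O
g(E) = 8*E*(809 + E)/9 (g(E) = 4*((E + E)*(E + 809))/9 = 4*((2*E)*(809 + E))/9 = 4*(2*E*(809 + E))/9 = 8*E*(809 + E)/9)
w = -3/1041509 (w = 1/((-251469 - 75594) + 8*(-3 - 1*26)*(809 + (-3 - 1*26))/9) = 1/(-327063 + 8*(-3 - 26)*(809 + (-3 - 26))/9) = 1/(-327063 + (8/9)*(-29)*(809 - 29)) = 1/(-327063 + (8/9)*(-29)*780) = 1/(-327063 - 60320/3) = 1/(-1041509/3) = -3/1041509 ≈ -2.8804e-6)
1/w = 1/(-3/1041509) = -1041509/3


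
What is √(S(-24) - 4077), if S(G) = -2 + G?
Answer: I*√4103 ≈ 64.055*I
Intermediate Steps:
√(S(-24) - 4077) = √((-2 - 24) - 4077) = √(-26 - 4077) = √(-4103) = I*√4103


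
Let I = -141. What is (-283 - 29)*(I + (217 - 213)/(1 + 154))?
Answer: 6817512/155 ≈ 43984.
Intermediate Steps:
(-283 - 29)*(I + (217 - 213)/(1 + 154)) = (-283 - 29)*(-141 + (217 - 213)/(1 + 154)) = -312*(-141 + 4/155) = -312*(-21851/155) = 6817512/155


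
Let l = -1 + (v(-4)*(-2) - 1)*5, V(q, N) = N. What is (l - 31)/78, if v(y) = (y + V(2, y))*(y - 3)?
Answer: -199/26 ≈ -7.6538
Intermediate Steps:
v(y) = 2*y*(-3 + y) (v(y) = (y + y)*(y - 3) = (2*y)*(-3 + y) = 2*y*(-3 + y))
l = -566 (l = -1 + ((2*(-4)*(-3 - 4))*(-2) - 1)*5 = -1 + ((2*(-4)*(-7))*(-2) - 1)*5 = -1 + (56*(-2) - 1)*5 = -1 + (-112 - 1)*5 = -1 - 113*5 = -1 - 565 = -566)
(l - 31)/78 = (-566 - 31)/78 = (1/78)*(-597) = -199/26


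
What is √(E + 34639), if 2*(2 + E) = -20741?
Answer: √97066/2 ≈ 155.78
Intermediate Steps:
E = -20745/2 (E = -2 + (½)*(-20741) = -2 - 20741/2 = -20745/2 ≈ -10373.)
√(E + 34639) = √(-20745/2 + 34639) = √(48533/2) = √97066/2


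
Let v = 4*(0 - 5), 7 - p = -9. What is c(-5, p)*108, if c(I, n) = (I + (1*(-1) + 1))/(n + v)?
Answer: 135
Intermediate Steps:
p = 16 (p = 7 - 1*(-9) = 7 + 9 = 16)
v = -20 (v = 4*(-5) = -20)
c(I, n) = I/(-20 + n) (c(I, n) = (I + (1*(-1) + 1))/(n - 20) = (I + (-1 + 1))/(-20 + n) = (I + 0)/(-20 + n) = I/(-20 + n))
c(-5, p)*108 = -5/(-20 + 16)*108 = -5/(-4)*108 = -5*(-1/4)*108 = (5/4)*108 = 135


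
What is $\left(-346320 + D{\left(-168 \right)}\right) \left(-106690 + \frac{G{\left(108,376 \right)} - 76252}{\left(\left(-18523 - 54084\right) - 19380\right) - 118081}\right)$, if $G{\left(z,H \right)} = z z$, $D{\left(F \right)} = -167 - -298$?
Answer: $\frac{1939704784986187}{52517} \approx 3.6935 \cdot 10^{10}$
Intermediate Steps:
$D{\left(F \right)} = 131$ ($D{\left(F \right)} = -167 + 298 = 131$)
$G{\left(z,H \right)} = z^{2}$
$\left(-346320 + D{\left(-168 \right)}\right) \left(-106690 + \frac{G{\left(108,376 \right)} - 76252}{\left(\left(-18523 - 54084\right) - 19380\right) - 118081}\right) = \left(-346320 + 131\right) \left(-106690 + \frac{108^{2} - 76252}{\left(\left(-18523 - 54084\right) - 19380\right) - 118081}\right) = - 346189 \left(-106690 + \frac{11664 - 76252}{\left(-72607 - 19380\right) - 118081}\right) = - 346189 \left(-106690 - \frac{64588}{-91987 - 118081}\right) = - 346189 \left(-106690 - \frac{64588}{-210068}\right) = - 346189 \left(-106690 - - \frac{16147}{52517}\right) = - 346189 \left(-106690 + \frac{16147}{52517}\right) = \left(-346189\right) \left(- \frac{5603022583}{52517}\right) = \frac{1939704784986187}{52517}$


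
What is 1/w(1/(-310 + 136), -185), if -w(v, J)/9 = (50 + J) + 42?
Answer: 1/837 ≈ 0.0011947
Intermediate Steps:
w(v, J) = -828 - 9*J (w(v, J) = -9*((50 + J) + 42) = -9*(92 + J) = -828 - 9*J)
1/w(1/(-310 + 136), -185) = 1/(-828 - 9*(-185)) = 1/(-828 + 1665) = 1/837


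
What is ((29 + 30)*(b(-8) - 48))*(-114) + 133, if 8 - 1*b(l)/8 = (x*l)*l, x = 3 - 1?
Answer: 6779941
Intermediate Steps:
x = 2
b(l) = 64 - 16*l² (b(l) = 64 - 8*2*l*l = 64 - 16*l²)
((29 + 30)*(b(-8) - 48))*(-114) + 133 = ((29 + 30)*((64 - 16*(-8)²) - 48))*(-114) + 133 = (59*((64 - 16*64) - 48))*(-114) + 133 = (59*((64 - 1024) - 48))*(-114) + 133 = (59*(-960 - 48))*(-114) + 133 = (59*(-1008))*(-114) + 133 = -59472*(-114) + 133 = 6779808 + 133 = 6779941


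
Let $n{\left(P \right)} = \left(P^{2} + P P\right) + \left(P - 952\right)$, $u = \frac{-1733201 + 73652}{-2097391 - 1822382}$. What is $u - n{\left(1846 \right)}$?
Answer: $- \frac{8906149651483}{1306591} \approx -6.8163 \cdot 10^{6}$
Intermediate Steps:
$u = \frac{553183}{1306591}$ ($u = - \frac{1659549}{-3919773} = \left(-1659549\right) \left(- \frac{1}{3919773}\right) = \frac{553183}{1306591} \approx 0.42338$)
$n{\left(P \right)} = -952 + P + 2 P^{2}$ ($n{\left(P \right)} = \left(P^{2} + P^{2}\right) + \left(P - 952\right) = 2 P^{2} + \left(-952 + P\right) = -952 + P + 2 P^{2}$)
$u - n{\left(1846 \right)} = \frac{553183}{1306591} - \left(-952 + 1846 + 2 \cdot 1846^{2}\right) = \frac{553183}{1306591} - \left(-952 + 1846 + 2 \cdot 3407716\right) = \frac{553183}{1306591} - \left(-952 + 1846 + 6815432\right) = \frac{553183}{1306591} - 6816326 = - \frac{8906149651483}{1306591}$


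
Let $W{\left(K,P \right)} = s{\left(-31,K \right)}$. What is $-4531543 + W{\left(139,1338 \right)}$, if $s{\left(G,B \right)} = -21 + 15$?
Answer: $-4531549$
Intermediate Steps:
$s{\left(G,B \right)} = -6$
$W{\left(K,P \right)} = -6$
$-4531543 + W{\left(139,1338 \right)} = -4531543 - 6 = -4531549$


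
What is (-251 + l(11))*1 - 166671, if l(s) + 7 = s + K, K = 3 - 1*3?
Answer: -166918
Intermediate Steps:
K = 0 (K = 3 - 3 = 0)
l(s) = -7 + s (l(s) = -7 + (s + 0) = -7 + s)
(-251 + l(11))*1 - 166671 = (-251 + (-7 + 11))*1 - 166671 = (-251 + 4)*1 - 166671 = -247*1 - 166671 = -247 - 166671 = -166918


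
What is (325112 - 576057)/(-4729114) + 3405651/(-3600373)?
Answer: -15202216220729/17026574359522 ≈ -0.89285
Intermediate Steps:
(325112 - 576057)/(-4729114) + 3405651/(-3600373) = -250945*(-1/4729114) + 3405651*(-1/3600373) = 250945/4729114 - 3405651/3600373 = -15202216220729/17026574359522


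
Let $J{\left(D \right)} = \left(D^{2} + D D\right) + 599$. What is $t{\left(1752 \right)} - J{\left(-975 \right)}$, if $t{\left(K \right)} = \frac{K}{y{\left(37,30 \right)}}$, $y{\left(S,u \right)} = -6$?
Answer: $-1902141$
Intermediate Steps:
$t{\left(K \right)} = - \frac{K}{6}$ ($t{\left(K \right)} = \frac{K}{-6} = K \left(- \frac{1}{6}\right) = - \frac{K}{6}$)
$J{\left(D \right)} = 599 + 2 D^{2}$ ($J{\left(D \right)} = \left(D^{2} + D^{2}\right) + 599 = 2 D^{2} + 599 = 599 + 2 D^{2}$)
$t{\left(1752 \right)} - J{\left(-975 \right)} = \left(- \frac{1}{6}\right) 1752 - \left(599 + 2 \left(-975\right)^{2}\right) = -292 - \left(599 + 2 \cdot 950625\right) = -292 - \left(599 + 1901250\right) = -292 - 1901849 = -1902141$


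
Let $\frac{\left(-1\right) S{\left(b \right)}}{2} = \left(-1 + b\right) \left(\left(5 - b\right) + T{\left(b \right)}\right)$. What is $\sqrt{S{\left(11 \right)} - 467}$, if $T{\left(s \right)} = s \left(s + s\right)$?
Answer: $i \sqrt{5187} \approx 72.021 i$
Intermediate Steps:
$T{\left(s \right)} = 2 s^{2}$ ($T{\left(s \right)} = s 2 s = 2 s^{2}$)
$S{\left(b \right)} = - 2 \left(-1 + b\right) \left(5 - b + 2 b^{2}\right)$ ($S{\left(b \right)} = - 2 \left(-1 + b\right) \left(\left(5 - b\right) + 2 b^{2}\right) = - 2 \left(-1 + b\right) \left(5 - b + 2 b^{2}\right)$)
$\sqrt{S{\left(11 \right)} - 467} = \sqrt{\left(10 - 132 - 4 \cdot 11^{3} + 6 \cdot 11^{2}\right) - 467} = \sqrt{\left(10 - 132 - 5324 + 6 \cdot 121\right) - 467} = \sqrt{\left(10 - 132 - 5324 + 726\right) - 467} = \sqrt{-4720 - 467} = \sqrt{-5187} = i \sqrt{5187}$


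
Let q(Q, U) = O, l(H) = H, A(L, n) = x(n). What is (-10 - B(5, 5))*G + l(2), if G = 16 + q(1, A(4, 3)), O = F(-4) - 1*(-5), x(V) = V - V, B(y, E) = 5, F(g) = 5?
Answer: -388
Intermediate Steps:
x(V) = 0
A(L, n) = 0
O = 10 (O = 5 - 1*(-5) = 5 + 5 = 10)
q(Q, U) = 10
G = 26 (G = 16 + 10 = 26)
(-10 - B(5, 5))*G + l(2) = (-10 - 1*5)*26 + 2 = (-10 - 5)*26 + 2 = -15*26 + 2 = -390 + 2 = -388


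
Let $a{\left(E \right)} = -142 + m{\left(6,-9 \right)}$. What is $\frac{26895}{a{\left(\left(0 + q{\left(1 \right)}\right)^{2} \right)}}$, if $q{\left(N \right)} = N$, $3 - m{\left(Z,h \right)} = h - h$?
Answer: $- \frac{26895}{139} \approx -193.49$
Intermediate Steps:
$m{\left(Z,h \right)} = 3$ ($m{\left(Z,h \right)} = 3 - \left(h - h\right) = 3 - 0 = 3 + 0 = 3$)
$a{\left(E \right)} = -139$ ($a{\left(E \right)} = -142 + 3 = -139$)
$\frac{26895}{a{\left(\left(0 + q{\left(1 \right)}\right)^{2} \right)}} = \frac{26895}{-139} = 26895 \left(- \frac{1}{139}\right) = - \frac{26895}{139}$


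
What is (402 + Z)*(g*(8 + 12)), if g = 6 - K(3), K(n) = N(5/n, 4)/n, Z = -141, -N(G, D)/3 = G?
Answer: 40020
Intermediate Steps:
N(G, D) = -3*G
K(n) = -15/n² (K(n) = (-15/n)/n = -15/n²)
g = 23/3 (g = 6 - (-15)/3² = 6 - (-15)/9 = 6 - 1*(-5/3) = 6 + 5/3 = 23/3 ≈ 7.6667)
(402 + Z)*(g*(8 + 12)) = (402 - 141)*(23*(8 + 12)/3) = 261*((23/3)*20) = 261*(460/3) = 40020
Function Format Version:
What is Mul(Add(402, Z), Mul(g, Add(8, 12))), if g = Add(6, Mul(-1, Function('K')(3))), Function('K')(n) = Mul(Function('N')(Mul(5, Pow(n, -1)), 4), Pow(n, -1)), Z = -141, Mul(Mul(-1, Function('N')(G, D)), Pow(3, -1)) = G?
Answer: 40020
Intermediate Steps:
Function('N')(G, D) = Mul(-3, G)
Function('K')(n) = Mul(-15, Pow(n, -2)) (Function('K')(n) = Mul(Mul(-3, Mul(5, Pow(n, -1))), Pow(n, -1)) = Mul(Mul(-15, Pow(n, -1)), Pow(n, -1)) = Mul(-15, Pow(n, -2)))
g = Rational(23, 3) (g = Add(6, Mul(-1, Mul(-15, Pow(3, -2)))) = Add(6, Mul(-1, Mul(-15, Rational(1, 9)))) = Add(6, Mul(-1, Rational(-5, 3))) = Add(6, Rational(5, 3)) = Rational(23, 3) ≈ 7.6667)
Mul(Add(402, Z), Mul(g, Add(8, 12))) = Mul(Add(402, -141), Mul(Rational(23, 3), Add(8, 12))) = Mul(261, Mul(Rational(23, 3), 20)) = Mul(261, Rational(460, 3)) = 40020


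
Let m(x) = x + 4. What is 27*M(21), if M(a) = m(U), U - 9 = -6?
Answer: 189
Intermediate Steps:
U = 3 (U = 9 - 6 = 3)
m(x) = 4 + x
M(a) = 7 (M(a) = 4 + 3 = 7)
27*M(21) = 27*7 = 189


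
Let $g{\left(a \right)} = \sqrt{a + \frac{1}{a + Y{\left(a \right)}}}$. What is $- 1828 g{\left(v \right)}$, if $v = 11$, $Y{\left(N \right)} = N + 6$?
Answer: $- \frac{914 \sqrt{2163}}{7} \approx -6072.6$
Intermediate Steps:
$Y{\left(N \right)} = 6 + N$
$g{\left(a \right)} = \sqrt{a + \frac{1}{6 + 2 a}}$ ($g{\left(a \right)} = \sqrt{a + \frac{1}{a + \left(6 + a\right)}} = \sqrt{a + \frac{1}{6 + 2 a}}$)
$- 1828 g{\left(v \right)} = - 1828 \frac{\sqrt{2} \sqrt{\frac{1}{3 + 11} + 2 \cdot 11}}{2} = - 1828 \frac{\sqrt{2} \sqrt{\frac{1}{14} + 22}}{2} = - 1828 \frac{\sqrt{2} \sqrt{\frac{309}{14}}}{2} = - 1828 \frac{\sqrt{2} \frac{\sqrt{4326}}{14}}{2} = - 1828 \frac{\sqrt{2163}}{14} = - \frac{914 \sqrt{2163}}{7}$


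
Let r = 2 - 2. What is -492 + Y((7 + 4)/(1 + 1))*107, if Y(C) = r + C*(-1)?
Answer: -2161/2 ≈ -1080.5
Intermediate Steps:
r = 0
Y(C) = -C (Y(C) = 0 + C*(-1) = 0 - C = -C)
-492 + Y((7 + 4)/(1 + 1))*107 = -492 - (7 + 4)/(1 + 1)*107 = -492 - 11/2*107 = -492 - 1177/2 = -2161/2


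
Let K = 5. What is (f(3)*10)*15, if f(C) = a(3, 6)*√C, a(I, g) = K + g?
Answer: 1650*√3 ≈ 2857.9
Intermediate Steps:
a(I, g) = 5 + g
f(C) = 11*√C (f(C) = (5 + 6)*√C = 11*√C)
(f(3)*10)*15 = ((11*√3)*10)*15 = (110*√3)*15 = 1650*√3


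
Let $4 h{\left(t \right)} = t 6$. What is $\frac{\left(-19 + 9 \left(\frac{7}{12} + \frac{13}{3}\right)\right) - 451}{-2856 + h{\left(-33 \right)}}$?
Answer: $\frac{131}{894} \approx 0.14653$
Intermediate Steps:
$h{\left(t \right)} = \frac{3 t}{2}$ ($h{\left(t \right)} = \frac{t 6}{4} = \frac{6 t}{4} = \frac{3 t}{2}$)
$\frac{\left(-19 + 9 \left(\frac{7}{12} + \frac{13}{3}\right)\right) - 451}{-2856 + h{\left(-33 \right)}} = \frac{\left(-19 + 9 \left(\frac{7}{12} + \frac{13}{3}\right)\right) - 451}{-2856 + \frac{3}{2} \left(-33\right)} = \frac{\left(-19 + 9 \left(7 \cdot \frac{1}{12} + 13 \cdot \frac{1}{3}\right)\right) - 451}{-2856 - \frac{99}{2}} = \frac{\left(-19 + 9 \left(\frac{7}{12} + \frac{13}{3}\right)\right) - 451}{- \frac{5811}{2}} = \left(\left(-19 + 9 \cdot \frac{59}{12}\right) - 451\right) \left(- \frac{2}{5811}\right) = \left(\left(-19 + \frac{177}{4}\right) - 451\right) \left(- \frac{2}{5811}\right) = \left(\frac{101}{4} - 451\right) \left(- \frac{2}{5811}\right) = \left(- \frac{1703}{4}\right) \left(- \frac{2}{5811}\right) = \frac{131}{894}$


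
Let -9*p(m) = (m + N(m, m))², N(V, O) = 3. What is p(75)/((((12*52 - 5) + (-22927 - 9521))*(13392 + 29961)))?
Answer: 676/1379882637 ≈ 4.8990e-7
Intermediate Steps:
p(m) = -(3 + m)²/9 (p(m) = -(m + 3)²/9 = -(3 + m)²/9)
p(75)/((((12*52 - 5) + (-22927 - 9521))*(13392 + 29961))) = (-(3 + 75)²/9)/((((12*52 - 5) + (-22927 - 9521))*(13392 + 29961))) = (-⅑*78²)/((((624 - 5) - 32448)*43353)) = (-⅑*6084)/(((619 - 32448)*43353)) = -676/((-31829*43353)) = -676/(-1379882637) = -676*(-1/1379882637) = 676/1379882637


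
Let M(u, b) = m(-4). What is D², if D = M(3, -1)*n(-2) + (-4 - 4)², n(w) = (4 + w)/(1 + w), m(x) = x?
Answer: 5184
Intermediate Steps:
M(u, b) = -4
n(w) = (4 + w)/(1 + w)
D = 72 (D = -4*(4 - 2)/(1 - 2) + (-4 - 4)² = -4*2/(-1) + (-8)² = -(-4)*2 + 64 = -4*(-2) + 64 = 8 + 64 = 72)
D² = 72² = 5184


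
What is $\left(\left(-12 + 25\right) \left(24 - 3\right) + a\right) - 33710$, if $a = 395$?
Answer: $-33042$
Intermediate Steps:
$\left(\left(-12 + 25\right) \left(24 - 3\right) + a\right) - 33710 = \left(\left(-12 + 25\right) \left(24 - 3\right) + 395\right) - 33710 = \left(13 \cdot 21 + 395\right) - 33710 = \left(273 + 395\right) - 33710 = 668 - 33710 = -33042$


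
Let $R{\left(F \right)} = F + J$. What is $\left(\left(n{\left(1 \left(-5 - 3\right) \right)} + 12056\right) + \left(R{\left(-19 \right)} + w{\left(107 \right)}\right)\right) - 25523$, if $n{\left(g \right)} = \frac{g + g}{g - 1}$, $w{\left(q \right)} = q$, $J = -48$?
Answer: $- \frac{120827}{9} \approx -13425.0$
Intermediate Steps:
$R{\left(F \right)} = -48 + F$ ($R{\left(F \right)} = F - 48 = -48 + F$)
$n{\left(g \right)} = \frac{2 g}{-1 + g}$
$\left(\left(n{\left(1 \left(-5 - 3\right) \right)} + 12056\right) + \left(R{\left(-19 \right)} + w{\left(107 \right)}\right)\right) - 25523 = \left(\left(\frac{2 \cdot 1 \left(-5 - 3\right)}{-1 + 1 \left(-5 - 3\right)} + 12056\right) + \left(\left(-48 - 19\right) + 107\right)\right) - 25523 = \left(\left(\frac{2 \cdot 1 \left(-8\right)}{-1 + 1 \left(-8\right)} + 12056\right) + \left(-67 + 107\right)\right) - 25523 = \left(\left(2 \left(-8\right) \frac{1}{-1 - 8} + 12056\right) + 40\right) - 25523 = \left(\left(2 \left(-8\right) \frac{1}{-9} + 12056\right) + 40\right) - 25523 = \left(\left(2 \left(-8\right) \left(- \frac{1}{9}\right) + 12056\right) + 40\right) - 25523 = \left(\left(\frac{16}{9} + 12056\right) + 40\right) - 25523 = \left(\frac{108520}{9} + 40\right) - 25523 = \frac{108880}{9} - 25523 = - \frac{120827}{9}$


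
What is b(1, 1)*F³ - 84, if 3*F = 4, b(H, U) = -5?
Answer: -2588/27 ≈ -95.852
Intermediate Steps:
F = 4/3 (F = (⅓)*4 = 4/3 ≈ 1.3333)
b(1, 1)*F³ - 84 = -5*(4/3)³ - 84 = -5*64/27 - 84 = -320/27 - 84 = -2588/27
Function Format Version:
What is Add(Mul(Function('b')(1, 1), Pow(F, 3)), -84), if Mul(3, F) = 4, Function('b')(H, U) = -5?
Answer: Rational(-2588, 27) ≈ -95.852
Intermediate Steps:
F = Rational(4, 3) (F = Mul(Rational(1, 3), 4) = Rational(4, 3) ≈ 1.3333)
Add(Mul(Function('b')(1, 1), Pow(F, 3)), -84) = Add(Mul(-5, Pow(Rational(4, 3), 3)), -84) = Add(Mul(-5, Rational(64, 27)), -84) = Add(Rational(-320, 27), -84) = Rational(-2588, 27)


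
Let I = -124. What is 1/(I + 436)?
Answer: 1/312 ≈ 0.0032051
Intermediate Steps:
1/(I + 436) = 1/(-124 + 436) = 1/312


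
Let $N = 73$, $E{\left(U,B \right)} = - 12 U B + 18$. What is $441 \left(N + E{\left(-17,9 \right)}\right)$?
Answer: $849807$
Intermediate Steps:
$E{\left(U,B \right)} = 18 - 12 B U$ ($E{\left(U,B \right)} = - 12 B U + 18 = 18 - 12 B U$)
$441 \left(N + E{\left(-17,9 \right)}\right) = 441 \left(73 - \left(-18 + 108 \left(-17\right)\right)\right) = 441 \left(73 + \left(18 + 1836\right)\right) = 441 \left(73 + 1854\right) = 441 \cdot 1927 = 849807$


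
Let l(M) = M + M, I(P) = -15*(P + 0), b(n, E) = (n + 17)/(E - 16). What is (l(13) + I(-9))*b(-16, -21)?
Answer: -161/37 ≈ -4.3513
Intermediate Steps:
b(n, E) = (17 + n)/(-16 + E)
I(P) = -15*P
l(M) = 2*M
(l(13) + I(-9))*b(-16, -21) = (2*13 - 15*(-9))*((17 - 16)/(-16 - 21)) = (26 + 135)*(1/(-37)) = 161*(-1/37*1) = 161*(-1/37) = -161/37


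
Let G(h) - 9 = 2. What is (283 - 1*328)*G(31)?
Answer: -495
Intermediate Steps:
G(h) = 11 (G(h) = 9 + 2 = 11)
(283 - 1*328)*G(31) = (283 - 1*328)*11 = (283 - 328)*11 = -45*11 = -495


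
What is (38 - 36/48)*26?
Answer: 1937/2 ≈ 968.50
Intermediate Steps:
(38 - 36/48)*26 = (38 - 36*1/48)*26 = (38 - 3/4)*26 = (149/4)*26 = 1937/2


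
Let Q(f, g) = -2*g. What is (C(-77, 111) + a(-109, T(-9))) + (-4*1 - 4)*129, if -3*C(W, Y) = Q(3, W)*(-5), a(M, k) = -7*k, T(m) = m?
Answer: -2137/3 ≈ -712.33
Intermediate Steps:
C(W, Y) = -10*W/3 (C(W, Y) = -(-2*W)*(-5)/3 = -10*W/3)
(C(-77, 111) + a(-109, T(-9))) + (-4*1 - 4)*129 = (-10/3*(-77) - 7*(-9)) + (-4*1 - 4)*129 = (770/3 + 63) + (-4 - 4)*129 = 959/3 - 8*129 = 959/3 - 1032 = -2137/3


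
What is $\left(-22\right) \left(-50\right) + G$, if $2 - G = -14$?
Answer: $1116$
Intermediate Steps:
$G = 16$ ($G = 2 - -14 = 2 + 14 = 16$)
$\left(-22\right) \left(-50\right) + G = \left(-22\right) \left(-50\right) + 16 = 1100 + 16 = 1116$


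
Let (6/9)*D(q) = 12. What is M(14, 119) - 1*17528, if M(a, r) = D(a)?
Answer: -17510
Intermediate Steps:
D(q) = 18 (D(q) = (3/2)*12 = 18)
M(a, r) = 18
M(14, 119) - 1*17528 = 18 - 1*17528 = 18 - 17528 = -17510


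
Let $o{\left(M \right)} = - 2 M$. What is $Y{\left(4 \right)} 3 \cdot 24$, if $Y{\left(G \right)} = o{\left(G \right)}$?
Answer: $-576$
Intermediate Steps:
$Y{\left(G \right)} = - 2 G$
$Y{\left(4 \right)} 3 \cdot 24 = \left(-2\right) 4 \cdot 3 \cdot 24 = \left(-8\right) 3 \cdot 24 = \left(-24\right) 24 = -576$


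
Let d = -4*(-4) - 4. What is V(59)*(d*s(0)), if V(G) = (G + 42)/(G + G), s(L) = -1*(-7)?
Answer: 4242/59 ≈ 71.898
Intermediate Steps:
d = 12 (d = 16 - 4 = 12)
s(L) = 7
V(G) = (42 + G)/(2*G) (V(G) = (42 + G)/((2*G)) = (42 + G)*(1/(2*G)) = (42 + G)/(2*G))
V(59)*(d*s(0)) = ((1/2)*(42 + 59)/59)*(12*7) = ((1/2)*(1/59)*101)*84 = (101/118)*84 = 4242/59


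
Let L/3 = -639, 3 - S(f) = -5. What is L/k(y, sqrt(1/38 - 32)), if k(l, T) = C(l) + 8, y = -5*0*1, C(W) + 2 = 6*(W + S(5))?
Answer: -71/2 ≈ -35.500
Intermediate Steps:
S(f) = 8 (S(f) = 3 - 1*(-5) = 3 + 5 = 8)
C(W) = 46 + 6*W (C(W) = -2 + 6*(W + 8) = -2 + 6*(8 + W) = -2 + (48 + 6*W) = 46 + 6*W)
y = 0 (y = 0*1 = 0)
L = -1917 (L = 3*(-639) = -1917)
k(l, T) = 54 + 6*l (k(l, T) = (46 + 6*l) + 8 = 54 + 6*l)
L/k(y, sqrt(1/38 - 32)) = -1917/(54 + 6*0) = -1917/(54 + 0) = -1917/54 = -1917*1/54 = -71/2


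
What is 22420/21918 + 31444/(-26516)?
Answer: -1691087/10378173 ≈ -0.16295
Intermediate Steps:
22420/21918 + 31444/(-26516) = 22420*(1/21918) + 31444*(-1/26516) = 11210/10959 - 1123/947 = -1691087/10378173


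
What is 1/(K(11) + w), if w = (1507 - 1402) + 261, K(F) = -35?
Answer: 1/331 ≈ 0.0030211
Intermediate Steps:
w = 366 (w = 105 + 261 = 366)
1/(K(11) + w) = 1/(-35 + 366) = 1/331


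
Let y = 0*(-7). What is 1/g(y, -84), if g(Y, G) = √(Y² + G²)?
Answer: 1/84 ≈ 0.011905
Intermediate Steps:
y = 0
g(Y, G) = √(G² + Y²)
1/g(y, -84) = 1/(√((-84)² + 0²)) = 1/(√(7056 + 0)) = 1/(√7056) = 1/84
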